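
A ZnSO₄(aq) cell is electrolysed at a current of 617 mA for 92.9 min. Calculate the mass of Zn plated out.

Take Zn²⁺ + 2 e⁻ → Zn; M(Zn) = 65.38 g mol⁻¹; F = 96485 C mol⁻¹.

1.17 g

Q = I·t = 0.6170 A × 5574.0 s = 3439 C.
n(e⁻) = Q/F = 3439 / 96485 = 0.03564 mol.
Zn²⁺ + 2 e⁻ → Zn, so n(Zn) = n(e⁻)/2 = 0.01782 mol.
m = n·M = 0.01782 × 65.38 = 1.17 g.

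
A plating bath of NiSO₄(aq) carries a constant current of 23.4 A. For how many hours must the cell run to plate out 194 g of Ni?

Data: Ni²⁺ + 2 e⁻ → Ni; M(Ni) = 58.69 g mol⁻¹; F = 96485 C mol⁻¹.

7.57 h

n(Ni) = m/M = 194 / 58.69 = 3.306 mol.
Each Ni atom requires 2 electrons, so n(e⁻) = 2 × 3.306 = 6.611 mol.
Q = n(e⁻)·F = 6.611 × 96485 = 637900 C.
t = Q/I = 637900 / 23.40 A = 27260 s = 7.57 h.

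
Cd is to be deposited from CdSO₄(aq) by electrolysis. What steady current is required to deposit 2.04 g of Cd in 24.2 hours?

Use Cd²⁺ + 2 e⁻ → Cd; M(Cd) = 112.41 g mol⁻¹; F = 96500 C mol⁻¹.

n(Cd) = 2.04 / 112.41 = 0.01815 mol.
n(e⁻) = 2 × 0.01815 = 0.03630 mol.
Q = n(e⁻)·F = 0.03630 × 96500 = 3503 C.
I = Q/t = 3503 / 87120 s = 0.0402 A.

0.0402 A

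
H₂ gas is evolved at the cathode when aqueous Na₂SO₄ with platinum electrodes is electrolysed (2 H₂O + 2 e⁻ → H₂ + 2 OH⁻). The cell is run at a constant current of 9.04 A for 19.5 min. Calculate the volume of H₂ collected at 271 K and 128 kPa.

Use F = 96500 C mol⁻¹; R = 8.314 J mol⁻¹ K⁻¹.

0.965 L

Q = I·t = 9.040 A × 1170.0 s = 10580 C.
n(e⁻) = Q/F = 10580 / 96500 = 0.1096 mol.
2 electrons are transferred per H₂ molecule, so n(H₂) = 0.1096 / 2 = 0.05480 mol.
V = nRT/P = (0.05480 × 8.314 × 271) / (128 × 10³ Pa) = 9.65 × 10⁻⁴ m³ = 0.965 L.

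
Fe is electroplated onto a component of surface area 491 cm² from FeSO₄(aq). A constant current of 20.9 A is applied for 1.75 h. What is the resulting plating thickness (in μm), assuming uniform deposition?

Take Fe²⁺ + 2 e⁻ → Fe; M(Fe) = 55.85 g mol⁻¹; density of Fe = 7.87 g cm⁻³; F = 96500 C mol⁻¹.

98.6 μm

Q = I·t = 20.90 × 6300.0 = 131700 C; n(e⁻) = 1.364 mol.
n(Fe) = n(e⁻)/2 = 0.6822 mol, so m = 0.6822 × 55.85 = 38.10 g.
Volume = m/ρ = 38.10 / 7.87 = 4.841 cm³.
Thickness = V/A = 4.841 / 491 = 0.00986 cm = 98.6 μm.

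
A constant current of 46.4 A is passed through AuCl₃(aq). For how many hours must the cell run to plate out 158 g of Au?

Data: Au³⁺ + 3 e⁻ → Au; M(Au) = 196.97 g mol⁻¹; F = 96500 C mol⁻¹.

n(Au) = m/M = 158 / 196.97 = 0.8022 mol.
Each Au atom requires 3 electrons, so n(e⁻) = 3 × 0.8022 = 2.406 mol.
Q = n(e⁻)·F = 2.406 × 96500 = 232200 C.
t = Q/I = 232200 / 46.40 A = 5005 s = 1.39 h.

1.39 h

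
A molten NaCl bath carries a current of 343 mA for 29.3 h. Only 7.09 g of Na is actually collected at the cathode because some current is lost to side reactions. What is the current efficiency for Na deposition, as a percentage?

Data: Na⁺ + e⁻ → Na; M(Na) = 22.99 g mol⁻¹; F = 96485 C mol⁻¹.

82.2 %

Q = I·t = 0.3430 × 105480 = 36180 C; n(e⁻) = 36180/96485 = 0.3750 mol.
Theoretical n(Na) = n(e⁻)/1 = 0.3750 mol, i.e. m_theo = 0.3750 × 22.99 = 8.621 g.
Efficiency = m_actual / m_theo = 7.09 / 8.621 = 82.2 %.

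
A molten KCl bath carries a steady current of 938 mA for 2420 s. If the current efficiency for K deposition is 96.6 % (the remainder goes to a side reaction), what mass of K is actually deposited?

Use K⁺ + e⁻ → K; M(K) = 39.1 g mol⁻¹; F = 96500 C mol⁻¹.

0.888 g

Q = I·t = 0.9380 × 2420.0 = 2270 C.
n(e⁻) = 2270/96500 = 0.02352 mol; theoretically n(K) = 0.02352/1 = 0.02352 mol, m_theo = 0.9197 g.
At 96.6 % efficiency, m_actual = 0.966 × 0.9197 = 0.888 g.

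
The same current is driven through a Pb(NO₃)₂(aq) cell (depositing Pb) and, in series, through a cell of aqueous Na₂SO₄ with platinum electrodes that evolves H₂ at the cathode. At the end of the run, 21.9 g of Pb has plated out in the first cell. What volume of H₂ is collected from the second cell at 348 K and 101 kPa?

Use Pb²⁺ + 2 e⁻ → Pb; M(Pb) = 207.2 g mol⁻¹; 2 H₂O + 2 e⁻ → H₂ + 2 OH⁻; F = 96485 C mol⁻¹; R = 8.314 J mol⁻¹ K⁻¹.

n(Pb) = 21.9 / 207.2 = 0.1057 mol, so n(e⁻) = 2 × 0.1057 = 0.2114 mol.
The cells are in series, so the same 0.2114 mol of electrons passes through the second cell.
2 H₂O + 2 e⁻ → H₂ + 2 OH⁻ — 2 mol e⁻ per mol H₂, so n(H₂) = 0.2114/2 = 0.1057 mol.
V = nRT/P = (0.1057 × 8.314 × 348) / (101 × 10³) = 0.00303 m³ = 3.03 L.

3.03 L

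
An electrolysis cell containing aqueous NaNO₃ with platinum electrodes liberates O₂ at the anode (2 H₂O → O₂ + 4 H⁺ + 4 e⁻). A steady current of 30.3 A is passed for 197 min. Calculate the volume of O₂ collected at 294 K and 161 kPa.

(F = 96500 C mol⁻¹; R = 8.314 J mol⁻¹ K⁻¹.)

14.1 L

Q = I·t = 30.30 A × 11820 s = 358100 C.
n(e⁻) = Q/F = 358100 / 96500 = 3.711 mol.
4 electrons are transferred per O₂ molecule, so n(O₂) = 3.711 / 4 = 0.9278 mol.
V = nRT/P = (0.9278 × 8.314 × 294) / (161 × 10³ Pa) = 0.0141 m³ = 14.1 L.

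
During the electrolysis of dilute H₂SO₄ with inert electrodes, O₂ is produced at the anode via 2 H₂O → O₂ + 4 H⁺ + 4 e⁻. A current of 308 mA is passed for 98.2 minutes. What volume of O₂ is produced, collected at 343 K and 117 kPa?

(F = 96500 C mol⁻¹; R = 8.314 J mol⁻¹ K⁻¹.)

Q = I·t = 0.3080 A × 5892.0 s = 1815 C.
n(e⁻) = Q/F = 1815 / 96500 = 0.01881 mol.
4 electrons are transferred per O₂ molecule, so n(O₂) = 0.01881 / 4 = 0.004701 mol.
V = nRT/P = (0.004701 × 8.314 × 343) / (117 × 10³ Pa) = 1.15 × 10⁻⁴ m³ = 0.115 L.

0.115 L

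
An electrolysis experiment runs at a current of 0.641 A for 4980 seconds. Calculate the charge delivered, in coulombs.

Q = I·t = 0.6410 A × 4980.0 s = 3190 C.

3190 C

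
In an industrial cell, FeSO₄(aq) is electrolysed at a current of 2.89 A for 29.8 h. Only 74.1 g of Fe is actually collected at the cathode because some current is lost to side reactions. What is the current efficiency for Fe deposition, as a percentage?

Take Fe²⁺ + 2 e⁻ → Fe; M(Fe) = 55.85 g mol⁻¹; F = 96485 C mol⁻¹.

Q = I·t = 2.890 × 107280 = 310000 C; n(e⁻) = 310000/96485 = 3.213 mol.
Theoretical n(Fe) = n(e⁻)/2 = 1.607 mol, i.e. m_theo = 1.607 × 55.85 = 89.73 g.
Efficiency = m_actual / m_theo = 74.1 / 89.73 = 82.6 %.

82.6 %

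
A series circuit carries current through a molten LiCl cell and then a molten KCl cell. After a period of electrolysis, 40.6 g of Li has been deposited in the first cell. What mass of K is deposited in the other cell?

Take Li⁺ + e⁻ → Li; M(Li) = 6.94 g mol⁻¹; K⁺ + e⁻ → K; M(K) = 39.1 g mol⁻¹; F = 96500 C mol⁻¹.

n(Li) = 40.6 / 6.94 = 5.850 mol.
Since Li⁺ + e⁻ → Li, n(e⁻) passed = 1 × 5.850 = 5.850 mol.
Cells in series carry the same charge, so the same 5.850 mol of electrons passes through cell 2.
K⁺ + e⁻ → K, so n(K) = 5.850 / 1 = 5.850 mol.
m(K) = 5.850 × 39.1 = 229 g.

229 g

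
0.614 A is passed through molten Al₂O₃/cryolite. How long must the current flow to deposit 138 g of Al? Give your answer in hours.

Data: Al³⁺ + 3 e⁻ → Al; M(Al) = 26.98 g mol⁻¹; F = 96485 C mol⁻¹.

670 h

n(Al) = m/M = 138 / 26.98 = 5.115 mol.
Each Al atom requires 3 electrons, so n(e⁻) = 3 × 5.115 = 15.34 mol.
Q = n(e⁻)·F = 15.34 × 96485 = 1481000 C.
t = Q/I = 1481000 / 0.6140 A = 2411000 s = 670 h.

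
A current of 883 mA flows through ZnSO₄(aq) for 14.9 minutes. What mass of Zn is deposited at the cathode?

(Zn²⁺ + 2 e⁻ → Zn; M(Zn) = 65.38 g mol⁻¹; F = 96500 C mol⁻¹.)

0.267 g

Q = I·t = 0.8830 A × 894.00 s = 789.4 C.
n(e⁻) = Q/F = 789.4 / 96500 = 0.008180 mol.
Zn²⁺ + 2 e⁻ → Zn, so n(Zn) = n(e⁻)/2 = 0.004090 mol.
m = n·M = 0.004090 × 65.38 = 0.267 g.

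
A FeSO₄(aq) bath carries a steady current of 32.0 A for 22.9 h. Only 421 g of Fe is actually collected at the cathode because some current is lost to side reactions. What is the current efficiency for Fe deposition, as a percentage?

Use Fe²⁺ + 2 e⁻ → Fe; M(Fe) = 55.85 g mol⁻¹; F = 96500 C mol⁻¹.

Q = I·t = 32.00 × 82440 = 2638000 C; n(e⁻) = 2638000/96500 = 27.34 mol.
Theoretical n(Fe) = n(e⁻)/2 = 13.67 mol, i.e. m_theo = 13.67 × 55.85 = 763.4 g.
Efficiency = m_actual / m_theo = 421 / 763.4 = 55.1 %.

55.1 %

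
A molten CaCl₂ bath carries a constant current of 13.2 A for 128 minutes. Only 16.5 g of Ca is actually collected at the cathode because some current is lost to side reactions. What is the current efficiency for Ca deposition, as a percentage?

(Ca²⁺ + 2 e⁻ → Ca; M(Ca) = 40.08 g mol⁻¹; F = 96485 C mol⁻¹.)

78.4 %

Q = I·t = 13.20 × 7680.0 = 101400 C; n(e⁻) = 101400/96485 = 1.051 mol.
Theoretical n(Ca) = n(e⁻)/2 = 0.5253 mol, i.e. m_theo = 0.5253 × 40.08 = 21.06 g.
Efficiency = m_actual / m_theo = 16.5 / 21.06 = 78.4 %.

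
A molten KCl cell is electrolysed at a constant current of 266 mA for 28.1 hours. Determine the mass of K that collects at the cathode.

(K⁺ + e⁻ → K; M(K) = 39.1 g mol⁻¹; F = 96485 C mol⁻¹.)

Q = I·t = 0.2660 A × 101160 s = 26910 C.
n(e⁻) = Q/F = 26910 / 96485 = 0.2789 mol.
K⁺ + e⁻ → K, so n(K) = n(e⁻)/1 = 0.2789 mol.
m = n·M = 0.2789 × 39.1 = 10.9 g.

10.9 g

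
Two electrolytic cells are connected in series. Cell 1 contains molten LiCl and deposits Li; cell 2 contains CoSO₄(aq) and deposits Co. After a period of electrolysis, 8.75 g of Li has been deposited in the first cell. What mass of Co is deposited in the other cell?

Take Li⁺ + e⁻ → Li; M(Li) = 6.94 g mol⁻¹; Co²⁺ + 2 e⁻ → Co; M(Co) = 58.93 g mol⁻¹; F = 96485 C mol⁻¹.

37.1 g

n(Li) = 8.75 / 6.94 = 1.261 mol.
Since Li⁺ + e⁻ → Li, n(e⁻) passed = 1 × 1.261 = 1.261 mol.
Cells in series carry the same charge, so the same 1.261 mol of electrons passes through cell 2.
Co²⁺ + 2 e⁻ → Co, so n(Co) = 1.261 / 2 = 0.6304 mol.
m(Co) = 0.6304 × 58.93 = 37.1 g.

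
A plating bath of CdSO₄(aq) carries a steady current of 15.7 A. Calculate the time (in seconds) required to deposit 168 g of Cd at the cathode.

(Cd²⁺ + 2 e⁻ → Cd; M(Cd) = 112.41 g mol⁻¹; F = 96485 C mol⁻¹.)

n(Cd) = m/M = 168 / 112.41 = 1.495 mol.
Each Cd atom requires 2 electrons, so n(e⁻) = 2 × 1.495 = 2.989 mol.
Q = n(e⁻)·F = 2.989 × 96485 = 288400 C.
t = Q/I = 288400 / 15.70 A = 18370 s.

18400 s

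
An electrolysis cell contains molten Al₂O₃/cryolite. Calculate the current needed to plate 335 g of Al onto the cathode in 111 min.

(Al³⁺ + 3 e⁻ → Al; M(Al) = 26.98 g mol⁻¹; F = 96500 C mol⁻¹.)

540 A

n(Al) = 335 / 26.98 = 12.42 mol.
n(e⁻) = 3 × 12.42 = 37.25 mol.
Q = n(e⁻)·F = 37.25 × 96500 = 3595000 C.
I = Q/t = 3595000 / 6660.0 s = 540 A.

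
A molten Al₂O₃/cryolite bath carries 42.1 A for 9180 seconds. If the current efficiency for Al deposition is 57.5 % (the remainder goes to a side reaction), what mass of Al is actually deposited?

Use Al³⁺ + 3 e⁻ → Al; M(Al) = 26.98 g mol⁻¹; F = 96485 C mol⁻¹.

20.7 g

Q = I·t = 42.10 × 9180.0 = 386500 C.
n(e⁻) = 386500/96485 = 4.006 mol; theoretically n(Al) = 4.006/3 = 1.335 mol, m_theo = 36.02 g.
At 57.5 % efficiency, m_actual = 0.575 × 36.02 = 20.7 g.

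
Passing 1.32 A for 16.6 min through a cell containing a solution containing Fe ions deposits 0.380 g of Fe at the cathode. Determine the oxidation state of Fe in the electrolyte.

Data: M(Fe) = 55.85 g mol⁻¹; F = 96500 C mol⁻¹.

+2

Q = I·t = 1.320 A × 996.00 s = 1315 C, so n(e⁻) = 1315/96500 = 0.01362 mol.
n(Fe) deposited = 0.380 / 55.85 = 0.006804 mol.
Electrons per atom = n(e⁻)/n(Fe) = 0.01362 / 0.006804 = 2.00 ≈ 2, so the ion is Fe²⁺.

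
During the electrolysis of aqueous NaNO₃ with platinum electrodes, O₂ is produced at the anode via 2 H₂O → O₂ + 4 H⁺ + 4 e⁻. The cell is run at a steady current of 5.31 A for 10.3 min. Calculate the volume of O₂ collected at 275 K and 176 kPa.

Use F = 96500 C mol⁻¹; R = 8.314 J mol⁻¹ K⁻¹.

0.110 L

Q = I·t = 5.310 A × 618.00 s = 3282 C.
n(e⁻) = Q/F = 3282 / 96500 = 0.03401 mol.
4 electrons are transferred per O₂ molecule, so n(O₂) = 0.03401 / 4 = 0.008502 mol.
V = nRT/P = (0.008502 × 8.314 × 275) / (176 × 10³ Pa) = 1.10 × 10⁻⁴ m³ = 0.110 L.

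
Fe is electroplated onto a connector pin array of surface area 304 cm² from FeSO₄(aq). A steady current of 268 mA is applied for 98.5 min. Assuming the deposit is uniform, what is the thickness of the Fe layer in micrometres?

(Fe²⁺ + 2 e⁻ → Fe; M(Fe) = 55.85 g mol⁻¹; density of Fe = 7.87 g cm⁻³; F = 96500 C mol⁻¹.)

Q = I·t = 0.2680 × 5910.0 = 1584 C; n(e⁻) = 0.01641 mol.
n(Fe) = n(e⁻)/2 = 0.008207 mol, so m = 0.008207 × 55.85 = 0.4583 g.
Volume = m/ρ = 0.4583 / 7.87 = 0.05824 cm³.
Thickness = V/A = 0.05824 / 304 = 1.92 × 10⁻⁴ cm = 1.92 μm.

1.92 μm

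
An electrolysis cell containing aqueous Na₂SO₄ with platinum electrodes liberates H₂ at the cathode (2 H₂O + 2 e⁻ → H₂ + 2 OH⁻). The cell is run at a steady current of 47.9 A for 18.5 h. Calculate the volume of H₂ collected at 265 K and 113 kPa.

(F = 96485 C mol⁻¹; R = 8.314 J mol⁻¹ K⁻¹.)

Q = I·t = 47.90 A × 66600 s = 3190000 C.
n(e⁻) = Q/F = 3190000 / 96485 = 33.06 mol.
2 electrons are transferred per H₂ molecule, so n(H₂) = 33.06 / 2 = 16.53 mol.
V = nRT/P = (16.53 × 8.314 × 265) / (113 × 10³ Pa) = 0.322 m³ = 322 L.

322 L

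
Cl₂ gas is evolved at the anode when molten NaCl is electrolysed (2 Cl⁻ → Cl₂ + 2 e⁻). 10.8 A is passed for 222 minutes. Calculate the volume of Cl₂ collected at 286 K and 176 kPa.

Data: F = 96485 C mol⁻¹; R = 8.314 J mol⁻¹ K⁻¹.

10.1 L

Q = I·t = 10.80 A × 13320 s = 143900 C.
n(e⁻) = Q/F = 143900 / 96485 = 1.491 mol.
2 electrons are transferred per Cl₂ molecule, so n(Cl₂) = 1.491 / 2 = 0.7455 mol.
V = nRT/P = (0.7455 × 8.314 × 286) / (176 × 10³ Pa) = 0.0101 m³ = 10.1 L.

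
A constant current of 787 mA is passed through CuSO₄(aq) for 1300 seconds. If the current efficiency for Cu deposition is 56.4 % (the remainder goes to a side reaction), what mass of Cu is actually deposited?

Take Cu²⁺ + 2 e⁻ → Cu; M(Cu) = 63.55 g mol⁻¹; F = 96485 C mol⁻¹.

Q = I·t = 0.7870 × 1300.0 = 1023 C.
n(e⁻) = 1023/96485 = 0.01060 mol; theoretically n(Cu) = 0.01060/2 = 0.005302 mol, m_theo = 0.3369 g.
At 56.4 % efficiency, m_actual = 0.564 × 0.3369 = 0.190 g.

0.190 g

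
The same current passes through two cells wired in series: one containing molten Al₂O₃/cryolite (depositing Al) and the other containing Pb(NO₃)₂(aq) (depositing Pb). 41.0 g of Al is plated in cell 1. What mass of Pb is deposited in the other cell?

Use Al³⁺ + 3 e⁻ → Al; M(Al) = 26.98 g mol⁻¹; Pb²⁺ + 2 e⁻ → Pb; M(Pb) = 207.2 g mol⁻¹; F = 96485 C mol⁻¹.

472 g

n(Al) = 41.0 / 26.98 = 1.520 mol.
Since Al³⁺ + 3 e⁻ → Al, n(e⁻) passed = 3 × 1.520 = 4.559 mol.
Cells in series carry the same charge, so the same 4.559 mol of electrons passes through cell 2.
Pb²⁺ + 2 e⁻ → Pb, so n(Pb) = 4.559 / 2 = 2.279 mol.
m(Pb) = 2.279 × 207.2 = 472 g.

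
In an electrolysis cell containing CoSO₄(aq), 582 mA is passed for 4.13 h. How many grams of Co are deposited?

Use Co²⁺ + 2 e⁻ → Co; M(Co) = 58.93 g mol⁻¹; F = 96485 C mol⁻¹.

2.64 g

Q = I·t = 0.5820 A × 14868 s = 8653 C.
n(e⁻) = Q/F = 8653 / 96485 = 0.08968 mol.
Co²⁺ + 2 e⁻ → Co, so n(Co) = n(e⁻)/2 = 0.04484 mol.
m = n·M = 0.04484 × 58.93 = 2.64 g.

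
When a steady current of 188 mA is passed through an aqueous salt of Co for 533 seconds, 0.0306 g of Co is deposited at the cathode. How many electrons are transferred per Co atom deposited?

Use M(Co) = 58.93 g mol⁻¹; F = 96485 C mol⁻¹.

2

Q = I·t = 0.1880 A × 533.00 s = 100.2 C, so n(e⁻) = 100.2/96485 = 0.001039 mol.
n(Co) deposited = 0.0306 / 58.93 = 0.0005193 mol.
Electrons per atom = n(e⁻)/n(Co) = 0.001039 / 0.0005193 = 2.00 ≈ 2, so the ion is Co²⁺.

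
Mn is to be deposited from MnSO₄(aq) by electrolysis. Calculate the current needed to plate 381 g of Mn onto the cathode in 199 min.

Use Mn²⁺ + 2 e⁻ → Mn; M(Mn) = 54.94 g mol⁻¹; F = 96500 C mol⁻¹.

112 A

n(Mn) = 381 / 54.94 = 6.935 mol.
n(e⁻) = 2 × 6.935 = 13.87 mol.
Q = n(e⁻)·F = 13.87 × 96500 = 1338000 C.
I = Q/t = 1338000 / 11940 s = 112 A.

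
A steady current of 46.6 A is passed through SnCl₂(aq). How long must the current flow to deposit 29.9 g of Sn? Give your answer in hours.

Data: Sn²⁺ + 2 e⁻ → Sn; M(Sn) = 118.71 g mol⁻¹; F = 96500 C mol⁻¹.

0.290 h

n(Sn) = m/M = 29.9 / 118.71 = 0.2519 mol.
Each Sn atom requires 2 electrons, so n(e⁻) = 2 × 0.2519 = 0.5037 mol.
Q = n(e⁻)·F = 0.5037 × 96500 = 48610 C.
t = Q/I = 48610 / 46.60 A = 1043 s = 0.290 h.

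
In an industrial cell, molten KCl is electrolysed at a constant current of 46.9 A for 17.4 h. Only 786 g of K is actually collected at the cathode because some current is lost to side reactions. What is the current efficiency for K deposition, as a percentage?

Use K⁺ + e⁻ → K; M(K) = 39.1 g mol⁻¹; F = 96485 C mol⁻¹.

Q = I·t = 46.90 × 62640 = 2938000 C; n(e⁻) = 2938000/96485 = 30.45 mol.
Theoretical n(K) = n(e⁻)/1 = 30.45 mol, i.e. m_theo = 30.45 × 39.1 = 1191 g.
Efficiency = m_actual / m_theo = 786 / 1191 = 66.0 %.

66.0 %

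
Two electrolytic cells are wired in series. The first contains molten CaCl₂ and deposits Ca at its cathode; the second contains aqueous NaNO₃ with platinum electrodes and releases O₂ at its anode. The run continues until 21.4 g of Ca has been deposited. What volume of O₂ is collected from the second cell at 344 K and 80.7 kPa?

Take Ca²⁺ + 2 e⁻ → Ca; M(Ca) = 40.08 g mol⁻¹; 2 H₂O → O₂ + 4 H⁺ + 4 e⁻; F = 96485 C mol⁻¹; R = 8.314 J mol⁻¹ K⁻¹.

n(Ca) = 21.4 / 40.08 = 0.5339 mol, so n(e⁻) = 2 × 0.5339 = 1.068 mol.
The cells are in series, so the same 1.068 mol of electrons passes through the second cell.
2 H₂O → O₂ + 4 H⁺ + 4 e⁻ — 4 mol e⁻ per mol O₂, so n(O₂) = 1.068/4 = 0.2670 mol.
V = nRT/P = (0.2670 × 8.314 × 344) / (80.7 × 10³) = 0.00946 m³ = 9.46 L.

9.46 L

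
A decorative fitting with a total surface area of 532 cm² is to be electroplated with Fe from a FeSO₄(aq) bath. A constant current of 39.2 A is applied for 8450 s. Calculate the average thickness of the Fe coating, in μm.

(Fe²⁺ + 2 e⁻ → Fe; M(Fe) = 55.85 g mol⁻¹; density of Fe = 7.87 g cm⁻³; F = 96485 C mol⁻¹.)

Q = I·t = 39.20 × 8450.0 = 331200 C; n(e⁻) = 3.433 mol.
n(Fe) = n(e⁻)/2 = 1.717 mol, so m = 1.717 × 55.85 = 95.87 g.
Volume = m/ρ = 95.87 / 7.87 = 12.18 cm³.
Thickness = V/A = 12.18 / 532 = 0.0229 cm = 229 μm.

229 μm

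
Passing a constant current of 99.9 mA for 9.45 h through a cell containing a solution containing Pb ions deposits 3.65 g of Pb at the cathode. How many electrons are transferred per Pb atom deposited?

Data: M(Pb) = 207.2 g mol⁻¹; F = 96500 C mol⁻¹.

2

Q = I·t = 0.09990 A × 34020 s = 3399 C, so n(e⁻) = 3399/96500 = 0.03522 mol.
n(Pb) deposited = 3.65 / 207.2 = 0.01762 mol.
Electrons per atom = n(e⁻)/n(Pb) = 0.03522 / 0.01762 = 2.00 ≈ 2, so the ion is Pb²⁺.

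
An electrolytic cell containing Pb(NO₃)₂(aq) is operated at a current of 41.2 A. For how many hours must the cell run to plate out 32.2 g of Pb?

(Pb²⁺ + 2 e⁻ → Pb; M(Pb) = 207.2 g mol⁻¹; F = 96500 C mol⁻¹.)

n(Pb) = m/M = 32.2 / 207.2 = 0.1554 mol.
Each Pb atom requires 2 electrons, so n(e⁻) = 2 × 0.1554 = 0.3108 mol.
Q = n(e⁻)·F = 0.3108 × 96500 = 29990 C.
t = Q/I = 29990 / 41.20 A = 728.0 s = 0.202 h.

0.202 h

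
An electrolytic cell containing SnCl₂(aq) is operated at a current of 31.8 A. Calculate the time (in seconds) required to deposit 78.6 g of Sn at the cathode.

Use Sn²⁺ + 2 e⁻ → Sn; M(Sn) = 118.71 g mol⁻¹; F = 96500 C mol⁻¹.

4020 s

n(Sn) = m/M = 78.6 / 118.71 = 0.6621 mol.
Each Sn atom requires 2 electrons, so n(e⁻) = 2 × 0.6621 = 1.324 mol.
Q = n(e⁻)·F = 1.324 × 96500 = 127800 C.
t = Q/I = 127800 / 31.80 A = 4019 s.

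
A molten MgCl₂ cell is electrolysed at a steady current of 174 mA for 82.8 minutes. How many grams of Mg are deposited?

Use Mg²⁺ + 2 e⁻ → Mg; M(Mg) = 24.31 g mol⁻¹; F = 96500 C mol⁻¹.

0.109 g

Q = I·t = 0.1740 A × 4968.0 s = 864.4 C.
n(e⁻) = Q/F = 864.4 / 96500 = 0.008958 mol.
Mg²⁺ + 2 e⁻ → Mg, so n(Mg) = n(e⁻)/2 = 0.004479 mol.
m = n·M = 0.004479 × 24.31 = 0.109 g.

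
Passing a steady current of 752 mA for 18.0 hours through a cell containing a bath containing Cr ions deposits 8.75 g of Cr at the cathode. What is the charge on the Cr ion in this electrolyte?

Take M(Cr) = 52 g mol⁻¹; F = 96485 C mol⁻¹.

+3

Q = I·t = 0.7520 A × 64800 s = 48730 C, so n(e⁻) = 48730/96485 = 0.5050 mol.
n(Cr) deposited = 8.75 / 52 = 0.1683 mol.
Electrons per atom = n(e⁻)/n(Cr) = 0.5050 / 0.1683 = 3.00 ≈ 3, so the ion is Cr³⁺.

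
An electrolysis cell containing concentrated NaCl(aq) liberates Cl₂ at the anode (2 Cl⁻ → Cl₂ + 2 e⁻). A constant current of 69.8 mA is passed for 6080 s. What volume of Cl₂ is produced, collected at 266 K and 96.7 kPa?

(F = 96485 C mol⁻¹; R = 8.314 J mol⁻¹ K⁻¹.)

Q = I·t = 0.06980 A × 6080.0 s = 424.4 C.
n(e⁻) = Q/F = 424.4 / 96485 = 0.004398 mol.
2 electrons are transferred per Cl₂ molecule, so n(Cl₂) = 0.004398 / 2 = 0.002199 mol.
V = nRT/P = (0.002199 × 8.314 × 266) / (96.7 × 10³ Pa) = 5.03 × 10⁻⁵ m³ = 0.0503 L.

0.0503 L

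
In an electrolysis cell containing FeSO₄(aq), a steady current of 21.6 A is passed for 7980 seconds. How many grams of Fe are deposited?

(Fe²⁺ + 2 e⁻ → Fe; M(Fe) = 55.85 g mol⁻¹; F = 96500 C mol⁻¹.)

49.9 g

Q = I·t = 21.60 A × 7980.0 s = 172400 C.
n(e⁻) = Q/F = 172400 / 96500 = 1.786 mol.
Fe²⁺ + 2 e⁻ → Fe, so n(Fe) = n(e⁻)/2 = 0.8931 mol.
m = n·M = 0.8931 × 55.85 = 49.9 g.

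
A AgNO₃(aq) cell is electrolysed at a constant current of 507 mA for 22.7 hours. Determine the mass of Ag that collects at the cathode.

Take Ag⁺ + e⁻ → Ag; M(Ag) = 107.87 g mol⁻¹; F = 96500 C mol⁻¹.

46.3 g

Q = I·t = 0.5070 A × 81720 s = 41430 C.
n(e⁻) = Q/F = 41430 / 96500 = 0.4293 mol.
Ag⁺ + e⁻ → Ag, so n(Ag) = n(e⁻)/1 = 0.4293 mol.
m = n·M = 0.4293 × 107.87 = 46.3 g.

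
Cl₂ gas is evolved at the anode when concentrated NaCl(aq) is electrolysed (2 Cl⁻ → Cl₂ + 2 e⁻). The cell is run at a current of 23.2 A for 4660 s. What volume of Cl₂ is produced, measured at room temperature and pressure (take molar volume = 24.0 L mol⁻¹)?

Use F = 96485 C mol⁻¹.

Q = I·t = 23.20 A × 4660.0 s = 108100 C.
n(e⁻) = Q/F = 108100 / 96485 = 1.121 mol.
2 electrons are transferred per Cl₂ molecule, so n(Cl₂) = 1.121 / 2 = 0.5603 mol.
V = n × V_m = 0.5603 × 24.0 = 13.4 L.

13.4 L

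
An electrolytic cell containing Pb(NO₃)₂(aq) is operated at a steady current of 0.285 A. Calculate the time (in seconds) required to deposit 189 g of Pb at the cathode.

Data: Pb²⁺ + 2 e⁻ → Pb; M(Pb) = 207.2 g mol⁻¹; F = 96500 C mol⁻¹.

n(Pb) = m/M = 189 / 207.2 = 0.9122 mol.
Each Pb atom requires 2 electrons, so n(e⁻) = 2 × 0.9122 = 1.824 mol.
Q = n(e⁻)·F = 1.824 × 96500 = 176000 C.
t = Q/I = 176000 / 0.2850 A = 617700 s.

6.18 × 10⁵ s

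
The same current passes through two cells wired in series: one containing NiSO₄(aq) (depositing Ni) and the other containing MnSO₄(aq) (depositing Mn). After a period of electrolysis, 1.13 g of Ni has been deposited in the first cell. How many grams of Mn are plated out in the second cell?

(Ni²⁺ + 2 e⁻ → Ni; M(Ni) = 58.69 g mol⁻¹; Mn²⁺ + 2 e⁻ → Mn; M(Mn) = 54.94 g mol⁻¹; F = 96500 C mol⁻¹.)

1.06 g

n(Ni) = 1.13 / 58.69 = 0.01925 mol.
Since Ni²⁺ + 2 e⁻ → Ni, n(e⁻) passed = 2 × 0.01925 = 0.03851 mol.
Cells in series carry the same charge, so the same 0.03851 mol of electrons passes through cell 2.
Mn²⁺ + 2 e⁻ → Mn, so n(Mn) = 0.03851 / 2 = 0.01925 mol.
m(Mn) = 0.01925 × 54.94 = 1.06 g.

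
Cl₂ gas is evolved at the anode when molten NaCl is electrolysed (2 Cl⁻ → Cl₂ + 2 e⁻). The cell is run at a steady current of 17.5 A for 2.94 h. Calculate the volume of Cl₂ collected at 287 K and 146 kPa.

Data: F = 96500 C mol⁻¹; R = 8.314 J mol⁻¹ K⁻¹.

Q = I·t = 17.50 A × 10584 s = 185200 C.
n(e⁻) = Q/F = 185200 / 96500 = 1.919 mol.
2 electrons are transferred per Cl₂ molecule, so n(Cl₂) = 1.919 / 2 = 0.9597 mol.
V = nRT/P = (0.9597 × 8.314 × 287) / (146 × 10³ Pa) = 0.0157 m³ = 15.7 L.

15.7 L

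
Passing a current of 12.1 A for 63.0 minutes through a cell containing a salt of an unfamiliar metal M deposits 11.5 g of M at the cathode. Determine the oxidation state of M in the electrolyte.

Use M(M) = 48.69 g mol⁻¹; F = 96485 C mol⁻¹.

Q = I·t = 12.10 A × 3780.0 s = 45740 C, so n(e⁻) = 45740/96485 = 0.4740 mol.
n(M) deposited = 11.5 / 48.69 = 0.2362 mol.
Electrons per atom = n(e⁻)/n(M) = 0.4740 / 0.2362 = 2.01 ≈ 2, so the ion is M²⁺.

+2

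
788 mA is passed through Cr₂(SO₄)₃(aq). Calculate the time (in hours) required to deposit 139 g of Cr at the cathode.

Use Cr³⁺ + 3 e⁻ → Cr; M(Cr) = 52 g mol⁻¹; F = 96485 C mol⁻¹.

n(Cr) = m/M = 139 / 52 = 2.673 mol.
Each Cr atom requires 3 electrons, so n(e⁻) = 3 × 2.673 = 8.019 mol.
Q = n(e⁻)·F = 8.019 × 96485 = 773700 C.
t = Q/I = 773700 / 0.7880 A = 981900 s = 273 h.

273 h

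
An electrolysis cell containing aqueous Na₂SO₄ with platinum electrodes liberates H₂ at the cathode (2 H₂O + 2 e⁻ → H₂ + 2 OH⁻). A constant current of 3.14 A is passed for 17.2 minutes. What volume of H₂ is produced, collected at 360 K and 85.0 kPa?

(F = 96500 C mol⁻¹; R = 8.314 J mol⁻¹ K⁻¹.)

0.591 L

Q = I·t = 3.140 A × 1032.0 s = 3240 C.
n(e⁻) = Q/F = 3240 / 96500 = 0.03358 mol.
2 electrons are transferred per H₂ molecule, so n(H₂) = 0.03358 / 2 = 0.01679 mol.
V = nRT/P = (0.01679 × 8.314 × 360) / (85.0 × 10³ Pa) = 5.91 × 10⁻⁴ m³ = 0.591 L.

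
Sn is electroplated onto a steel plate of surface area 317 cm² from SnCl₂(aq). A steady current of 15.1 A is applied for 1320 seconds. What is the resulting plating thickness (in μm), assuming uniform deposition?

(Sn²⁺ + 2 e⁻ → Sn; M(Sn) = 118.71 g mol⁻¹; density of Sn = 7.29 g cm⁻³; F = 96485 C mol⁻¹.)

53.1 μm

Q = I·t = 15.10 × 1320.0 = 19930 C; n(e⁻) = 0.2066 mol.
n(Sn) = n(e⁻)/2 = 0.1033 mol, so m = 0.1033 × 118.71 = 12.26 g.
Volume = m/ρ = 12.26 / 7.29 = 1.682 cm³.
Thickness = V/A = 1.682 / 317 = 0.00531 cm = 53.1 μm.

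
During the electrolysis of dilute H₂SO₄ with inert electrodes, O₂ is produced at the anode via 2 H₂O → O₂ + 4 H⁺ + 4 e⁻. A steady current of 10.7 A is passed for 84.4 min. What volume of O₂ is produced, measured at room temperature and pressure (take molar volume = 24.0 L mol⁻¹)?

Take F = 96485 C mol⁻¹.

3.37 L

Q = I·t = 10.70 A × 5064.0 s = 54180 C.
n(e⁻) = Q/F = 54180 / 96485 = 0.5616 mol.
4 electrons are transferred per O₂ molecule, so n(O₂) = 0.5616 / 4 = 0.1404 mol.
V = n × V_m = 0.1404 × 24.0 = 3.37 L.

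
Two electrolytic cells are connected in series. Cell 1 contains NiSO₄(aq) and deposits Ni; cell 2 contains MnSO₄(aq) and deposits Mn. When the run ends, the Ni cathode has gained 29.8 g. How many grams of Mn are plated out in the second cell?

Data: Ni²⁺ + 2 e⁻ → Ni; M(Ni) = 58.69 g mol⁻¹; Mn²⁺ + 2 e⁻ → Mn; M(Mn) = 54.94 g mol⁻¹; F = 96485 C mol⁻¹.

27.9 g

n(Ni) = 29.8 / 58.69 = 0.5078 mol.
Since Ni²⁺ + 2 e⁻ → Ni, n(e⁻) passed = 2 × 0.5078 = 1.016 mol.
Cells in series carry the same charge, so the same 1.016 mol of electrons passes through cell 2.
Mn²⁺ + 2 e⁻ → Mn, so n(Mn) = 1.016 / 2 = 0.5078 mol.
m(Mn) = 0.5078 × 54.94 = 27.9 g.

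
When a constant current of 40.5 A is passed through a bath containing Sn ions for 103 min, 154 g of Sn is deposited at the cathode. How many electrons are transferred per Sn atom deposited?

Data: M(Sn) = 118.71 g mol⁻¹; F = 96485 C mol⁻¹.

2

Q = I·t = 40.50 A × 6180.0 s = 250300 C, so n(e⁻) = 250300/96485 = 2.594 mol.
n(Sn) deposited = 154 / 118.71 = 1.297 mol.
Electrons per atom = n(e⁻)/n(Sn) = 2.594 / 1.297 = 2.00 ≈ 2, so the ion is Sn²⁺.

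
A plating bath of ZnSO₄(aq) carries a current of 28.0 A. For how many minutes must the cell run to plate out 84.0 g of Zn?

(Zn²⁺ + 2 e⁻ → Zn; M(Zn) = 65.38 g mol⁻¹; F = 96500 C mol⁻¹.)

148 min

n(Zn) = m/M = 84.0 / 65.38 = 1.285 mol.
Each Zn atom requires 2 electrons, so n(e⁻) = 2 × 1.285 = 2.570 mol.
Q = n(e⁻)·F = 2.570 × 96500 = 248000 C.
t = Q/I = 248000 / 28.00 A = 8856 s = 148 min.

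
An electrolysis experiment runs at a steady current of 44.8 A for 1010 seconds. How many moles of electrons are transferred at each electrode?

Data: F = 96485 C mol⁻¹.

Q = I·t = 44.80 A × 1010.0 s = 45250 C.
n(e⁻) = Q/F = 45250 / 96485 = 0.469 mol.

0.469 mol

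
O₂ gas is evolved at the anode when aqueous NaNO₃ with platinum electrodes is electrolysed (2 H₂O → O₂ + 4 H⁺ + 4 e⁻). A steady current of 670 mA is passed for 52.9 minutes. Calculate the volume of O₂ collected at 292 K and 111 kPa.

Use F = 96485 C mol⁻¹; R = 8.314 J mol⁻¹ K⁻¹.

0.121 L

Q = I·t = 0.6700 A × 3174.0 s = 2127 C.
n(e⁻) = Q/F = 2127 / 96485 = 0.02204 mol.
4 electrons are transferred per O₂ molecule, so n(O₂) = 0.02204 / 4 = 0.005510 mol.
V = nRT/P = (0.005510 × 8.314 × 292) / (111 × 10³ Pa) = 1.21 × 10⁻⁴ m³ = 0.121 L.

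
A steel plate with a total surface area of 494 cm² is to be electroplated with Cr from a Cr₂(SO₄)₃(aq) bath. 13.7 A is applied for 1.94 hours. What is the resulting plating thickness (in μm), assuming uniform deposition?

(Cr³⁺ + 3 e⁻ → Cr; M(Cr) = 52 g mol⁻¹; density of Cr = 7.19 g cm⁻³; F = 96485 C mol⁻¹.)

Q = I·t = 13.70 × 6984.0 = 95680 C; n(e⁻) = 0.9917 mol.
n(Cr) = n(e⁻)/3 = 0.3306 mol, so m = 0.3306 × 52 = 17.19 g.
Volume = m/ρ = 17.19 / 7.19 = 2.391 cm³.
Thickness = V/A = 2.391 / 494 = 0.00484 cm = 48.4 μm.

48.4 μm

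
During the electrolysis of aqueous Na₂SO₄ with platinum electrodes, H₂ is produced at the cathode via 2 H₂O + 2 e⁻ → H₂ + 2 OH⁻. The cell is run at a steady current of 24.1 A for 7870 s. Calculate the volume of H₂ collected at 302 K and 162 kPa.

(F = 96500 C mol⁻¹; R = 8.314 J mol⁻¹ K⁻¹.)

15.2 L

Q = I·t = 24.10 A × 7870.0 s = 189700 C.
n(e⁻) = Q/F = 189700 / 96500 = 1.965 mol.
2 electrons are transferred per H₂ molecule, so n(H₂) = 1.965 / 2 = 0.9827 mol.
V = nRT/P = (0.9827 × 8.314 × 302) / (162 × 10³ Pa) = 0.0152 m³ = 15.2 L.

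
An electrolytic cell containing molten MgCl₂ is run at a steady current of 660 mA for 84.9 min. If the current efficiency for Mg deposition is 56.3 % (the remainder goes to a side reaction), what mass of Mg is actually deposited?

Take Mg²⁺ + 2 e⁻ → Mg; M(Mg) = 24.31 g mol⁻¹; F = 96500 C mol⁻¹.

Q = I·t = 0.6600 × 5094.0 = 3362 C.
n(e⁻) = 3362/96500 = 0.03484 mol; theoretically n(Mg) = 0.03484/2 = 0.01742 mol, m_theo = 0.4235 g.
At 56.3 % efficiency, m_actual = 0.563 × 0.4235 = 0.238 g.

0.238 g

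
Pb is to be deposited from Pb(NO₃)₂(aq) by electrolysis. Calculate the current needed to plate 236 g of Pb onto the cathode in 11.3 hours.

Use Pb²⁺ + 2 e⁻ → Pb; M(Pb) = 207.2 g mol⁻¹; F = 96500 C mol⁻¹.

5.40 A

n(Pb) = 236 / 207.2 = 1.139 mol.
n(e⁻) = 2 × 1.139 = 2.278 mol.
Q = n(e⁻)·F = 2.278 × 96500 = 219800 C.
I = Q/t = 219800 / 40680 s = 5.40 A.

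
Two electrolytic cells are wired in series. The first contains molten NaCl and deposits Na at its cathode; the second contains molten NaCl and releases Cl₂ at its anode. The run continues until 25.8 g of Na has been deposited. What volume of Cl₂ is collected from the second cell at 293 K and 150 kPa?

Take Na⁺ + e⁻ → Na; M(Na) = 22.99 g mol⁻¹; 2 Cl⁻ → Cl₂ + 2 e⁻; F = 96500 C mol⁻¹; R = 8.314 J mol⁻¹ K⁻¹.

n(Na) = 25.8 / 22.99 = 1.122 mol, so n(e⁻) = 1 × 1.122 = 1.122 mol.
The cells are in series, so the same 1.122 mol of electrons passes through the second cell.
2 Cl⁻ → Cl₂ + 2 e⁻ — 2 mol e⁻ per mol Cl₂, so n(Cl₂) = 1.122/2 = 0.5611 mol.
V = nRT/P = (0.5611 × 8.314 × 293) / (150 × 10³) = 0.00911 m³ = 9.11 L.

9.11 L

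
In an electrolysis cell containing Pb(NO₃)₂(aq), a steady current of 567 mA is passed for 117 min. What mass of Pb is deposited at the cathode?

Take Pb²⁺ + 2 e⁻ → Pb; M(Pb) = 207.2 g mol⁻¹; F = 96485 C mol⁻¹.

Q = I·t = 0.5670 A × 7020.0 s = 3980 C.
n(e⁻) = Q/F = 3980 / 96485 = 0.04125 mol.
Pb²⁺ + 2 e⁻ → Pb, so n(Pb) = n(e⁻)/2 = 0.02063 mol.
m = n·M = 0.02063 × 207.2 = 4.27 g.

4.27 g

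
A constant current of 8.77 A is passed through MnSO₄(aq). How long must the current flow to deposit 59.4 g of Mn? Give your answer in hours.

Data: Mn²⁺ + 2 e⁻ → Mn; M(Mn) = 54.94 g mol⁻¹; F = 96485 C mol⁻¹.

6.61 h

n(Mn) = m/M = 59.4 / 54.94 = 1.081 mol.
Each Mn atom requires 2 electrons, so n(e⁻) = 2 × 1.081 = 2.162 mol.
Q = n(e⁻)·F = 2.162 × 96485 = 208600 C.
t = Q/I = 208600 / 8.770 A = 23790 s = 6.61 h.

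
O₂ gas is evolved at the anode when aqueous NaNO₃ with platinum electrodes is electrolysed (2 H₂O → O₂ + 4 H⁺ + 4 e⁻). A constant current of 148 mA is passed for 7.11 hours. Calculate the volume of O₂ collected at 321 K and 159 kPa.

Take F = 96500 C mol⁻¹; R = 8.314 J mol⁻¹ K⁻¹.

0.165 L

Q = I·t = 0.1480 A × 25596 s = 3788 C.
n(e⁻) = Q/F = 3788 / 96500 = 0.03926 mol.
4 electrons are transferred per O₂ molecule, so n(O₂) = 0.03926 / 4 = 0.009814 mol.
V = nRT/P = (0.009814 × 8.314 × 321) / (159 × 10³ Pa) = 1.65 × 10⁻⁴ m³ = 0.165 L.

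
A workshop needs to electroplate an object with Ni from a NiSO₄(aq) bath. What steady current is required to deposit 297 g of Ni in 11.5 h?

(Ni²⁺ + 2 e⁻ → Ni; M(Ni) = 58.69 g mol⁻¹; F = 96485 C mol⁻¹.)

23.6 A

n(Ni) = 297 / 58.69 = 5.060 mol.
n(e⁻) = 2 × 5.060 = 10.12 mol.
Q = n(e⁻)·F = 10.12 × 96485 = 976500 C.
I = Q/t = 976500 / 41400 s = 23.6 A.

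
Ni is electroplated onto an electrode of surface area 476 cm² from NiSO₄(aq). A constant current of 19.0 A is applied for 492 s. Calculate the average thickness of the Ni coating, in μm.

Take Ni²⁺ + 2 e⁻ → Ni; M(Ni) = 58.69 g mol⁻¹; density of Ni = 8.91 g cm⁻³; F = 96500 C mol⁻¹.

6.70 μm

Q = I·t = 19.00 × 492.00 = 9348 C; n(e⁻) = 0.09687 mol.
n(Ni) = n(e⁻)/2 = 0.04844 mol, so m = 0.04844 × 58.69 = 2.843 g.
Volume = m/ρ = 2.843 / 8.91 = 0.3190 cm³.
Thickness = V/A = 0.3190 / 476 = 6.70 × 10⁻⁴ cm = 6.70 μm.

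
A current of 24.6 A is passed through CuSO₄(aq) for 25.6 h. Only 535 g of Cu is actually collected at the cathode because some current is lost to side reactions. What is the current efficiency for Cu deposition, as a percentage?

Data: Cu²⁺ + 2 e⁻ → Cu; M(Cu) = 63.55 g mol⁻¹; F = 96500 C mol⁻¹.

71.7 %

Q = I·t = 24.60 × 92160 = 2267000 C; n(e⁻) = 2267000/96500 = 23.49 mol.
Theoretical n(Cu) = n(e⁻)/2 = 11.75 mol, i.e. m_theo = 11.75 × 63.55 = 746.5 g.
Efficiency = m_actual / m_theo = 535 / 746.5 = 71.7 %.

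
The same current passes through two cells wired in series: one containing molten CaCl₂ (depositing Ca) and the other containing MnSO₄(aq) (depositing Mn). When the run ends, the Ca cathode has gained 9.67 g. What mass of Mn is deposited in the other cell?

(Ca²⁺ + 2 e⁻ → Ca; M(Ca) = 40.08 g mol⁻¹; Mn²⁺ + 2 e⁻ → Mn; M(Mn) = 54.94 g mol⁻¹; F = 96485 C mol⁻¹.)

n(Ca) = 9.67 / 40.08 = 0.2413 mol.
Since Ca²⁺ + 2 e⁻ → Ca, n(e⁻) passed = 2 × 0.2413 = 0.4825 mol.
Cells in series carry the same charge, so the same 0.4825 mol of electrons passes through cell 2.
Mn²⁺ + 2 e⁻ → Mn, so n(Mn) = 0.4825 / 2 = 0.2413 mol.
m(Mn) = 0.2413 × 54.94 = 13.3 g.

13.3 g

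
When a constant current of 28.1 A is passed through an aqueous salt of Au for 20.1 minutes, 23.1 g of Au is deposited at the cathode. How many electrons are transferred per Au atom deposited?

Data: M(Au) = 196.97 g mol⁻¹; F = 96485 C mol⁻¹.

3

Q = I·t = 28.10 A × 1206.0 s = 33890 C, so n(e⁻) = 33890/96485 = 0.3512 mol.
n(Au) deposited = 23.1 / 196.97 = 0.1173 mol.
Electrons per atom = n(e⁻)/n(Au) = 0.3512 / 0.1173 = 2.99 ≈ 3, so the ion is Au³⁺.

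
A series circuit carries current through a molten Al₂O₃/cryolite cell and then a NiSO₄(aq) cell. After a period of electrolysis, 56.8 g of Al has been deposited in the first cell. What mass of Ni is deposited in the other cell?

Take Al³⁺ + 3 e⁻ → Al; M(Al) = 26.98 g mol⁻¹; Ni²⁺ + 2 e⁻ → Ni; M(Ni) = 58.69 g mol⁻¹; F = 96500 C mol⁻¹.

185 g

n(Al) = 56.8 / 26.98 = 2.105 mol.
Since Al³⁺ + 3 e⁻ → Al, n(e⁻) passed = 3 × 2.105 = 6.316 mol.
Cells in series carry the same charge, so the same 6.316 mol of electrons passes through cell 2.
Ni²⁺ + 2 e⁻ → Ni, so n(Ni) = 6.316 / 2 = 3.158 mol.
m(Ni) = 3.158 × 58.69 = 185 g.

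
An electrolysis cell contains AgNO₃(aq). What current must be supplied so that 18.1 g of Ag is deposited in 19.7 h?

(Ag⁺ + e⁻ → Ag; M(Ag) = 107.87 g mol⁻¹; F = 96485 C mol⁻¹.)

n(Ag) = 18.1 / 107.87 = 0.1678 mol.
n(e⁻) = 1 × 0.1678 = 0.1678 mol.
Q = n(e⁻)·F = 0.1678 × 96485 = 16190 C.
I = Q/t = 16190 / 70920 s = 0.228 A.

0.228 A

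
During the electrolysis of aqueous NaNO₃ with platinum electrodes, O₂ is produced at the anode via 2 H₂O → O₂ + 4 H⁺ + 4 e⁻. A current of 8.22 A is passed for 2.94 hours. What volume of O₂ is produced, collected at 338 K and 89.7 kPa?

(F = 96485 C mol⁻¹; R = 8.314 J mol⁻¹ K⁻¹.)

7.06 L

Q = I·t = 8.220 A × 10584 s = 87000 C.
n(e⁻) = Q/F = 87000 / 96485 = 0.9017 mol.
4 electrons are transferred per O₂ molecule, so n(O₂) = 0.9017 / 4 = 0.2254 mol.
V = nRT/P = (0.2254 × 8.314 × 338) / (89.7 × 10³ Pa) = 0.00706 m³ = 7.06 L.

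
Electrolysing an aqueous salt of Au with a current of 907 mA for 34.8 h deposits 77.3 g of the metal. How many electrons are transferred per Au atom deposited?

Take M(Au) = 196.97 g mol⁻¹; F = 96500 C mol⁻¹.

Q = I·t = 0.9070 A × 125280 s = 113600 C, so n(e⁻) = 113600/96500 = 1.178 mol.
n(Au) deposited = 77.3 / 196.97 = 0.3924 mol.
Electrons per atom = n(e⁻)/n(Au) = 1.178 / 0.3924 = 3.00 ≈ 3, so the ion is Au³⁺.

3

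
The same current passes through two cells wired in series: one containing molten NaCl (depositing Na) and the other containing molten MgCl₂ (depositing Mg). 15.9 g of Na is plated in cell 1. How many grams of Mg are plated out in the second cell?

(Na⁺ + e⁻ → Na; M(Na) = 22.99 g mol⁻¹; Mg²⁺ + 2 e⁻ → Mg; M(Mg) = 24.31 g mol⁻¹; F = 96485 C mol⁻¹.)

n(Na) = 15.9 / 22.99 = 0.6916 mol.
Since Na⁺ + e⁻ → Na, n(e⁻) passed = 1 × 0.6916 = 0.6916 mol.
Cells in series carry the same charge, so the same 0.6916 mol of electrons passes through cell 2.
Mg²⁺ + 2 e⁻ → Mg, so n(Mg) = 0.6916 / 2 = 0.3458 mol.
m(Mg) = 0.3458 × 24.31 = 8.41 g.

8.41 g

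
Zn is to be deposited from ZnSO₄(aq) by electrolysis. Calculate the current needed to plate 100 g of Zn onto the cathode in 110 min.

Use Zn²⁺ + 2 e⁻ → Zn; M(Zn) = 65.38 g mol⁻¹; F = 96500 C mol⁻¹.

44.7 A

n(Zn) = 100 / 65.38 = 1.530 mol.
n(e⁻) = 2 × 1.530 = 3.059 mol.
Q = n(e⁻)·F = 3.059 × 96500 = 295200 C.
I = Q/t = 295200 / 6600.0 s = 44.7 A.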